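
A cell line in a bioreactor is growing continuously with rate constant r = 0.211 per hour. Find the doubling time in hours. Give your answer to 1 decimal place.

doubling time = ln(2) / |r| = 0.69315 / 0.211

doubling time ≈ 3.3 hours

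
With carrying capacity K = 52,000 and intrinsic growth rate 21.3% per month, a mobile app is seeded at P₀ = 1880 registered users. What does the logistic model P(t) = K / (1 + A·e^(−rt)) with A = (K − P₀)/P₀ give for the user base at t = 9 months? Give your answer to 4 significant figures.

≈ 10,570 registered users

A = (52000 − 1880)/1880 = 26.65957
P(9) = 52000 / (1 + 26.65957·e^(−0.213·9)) = 52000 / (1 + 26.65957·0.147047)
= 52000 / 4.92022 ≈ 10568.63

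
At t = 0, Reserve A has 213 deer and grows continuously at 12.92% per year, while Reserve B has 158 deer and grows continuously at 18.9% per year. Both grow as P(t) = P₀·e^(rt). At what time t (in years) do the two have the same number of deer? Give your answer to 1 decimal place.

t ≈ 5.0 years

213·e^(0.1292t) = 158·e^(0.189t)
213/158 = e^((0.189 − 0.1292)t) → ln(1.3481) = 0.0598·t
t = 0.2987 / 0.0598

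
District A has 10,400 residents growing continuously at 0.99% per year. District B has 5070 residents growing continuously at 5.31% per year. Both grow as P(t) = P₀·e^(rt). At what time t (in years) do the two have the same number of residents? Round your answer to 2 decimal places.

t ≈ 16.63 years

10400·e^(0.0099t) = 5070·e^(0.0531t)
10400/5070 = e^((0.0531 − 0.0099)t) → ln(2.05128) = 0.0432·t
t = 0.71846 / 0.0432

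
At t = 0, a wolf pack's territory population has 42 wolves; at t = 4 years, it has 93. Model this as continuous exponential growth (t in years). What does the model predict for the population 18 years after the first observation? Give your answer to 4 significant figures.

≈ 1,502 wolves

r = ln(93/42) / 4 ≈ 0.198732 per year
P(18) = 42 · e^(0.198732·18) = 42 · 35.77268 ≈ 1502.45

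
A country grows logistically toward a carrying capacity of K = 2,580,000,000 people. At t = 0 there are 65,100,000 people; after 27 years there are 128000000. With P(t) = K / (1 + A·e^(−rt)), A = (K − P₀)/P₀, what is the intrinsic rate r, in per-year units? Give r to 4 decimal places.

A = (2580000000 − 65100000)/65100000 = 38.63134
128000000 = 2580000000/(1 + 38.63134·e^(−r·27)) → e^(−27r) = (20.15625 − 1)/38.63134 = 0.495873
r = −ln(0.495873)/27 = 0.70143/27

r ≈ 0.0260 per year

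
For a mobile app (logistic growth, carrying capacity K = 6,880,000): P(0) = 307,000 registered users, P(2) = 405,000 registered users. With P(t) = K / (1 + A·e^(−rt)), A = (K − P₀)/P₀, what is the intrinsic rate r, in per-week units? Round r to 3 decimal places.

r ≈ 0.146 per week

A = (6880000 − 307000)/307000 = 21.41042
405000 = 6880000/(1 + 21.41042·e^(−r·2)) → e^(−2r) = (16.98765 − 1)/21.41042 = 0.746723
r = −ln(0.746723)/2 = 0.29206/2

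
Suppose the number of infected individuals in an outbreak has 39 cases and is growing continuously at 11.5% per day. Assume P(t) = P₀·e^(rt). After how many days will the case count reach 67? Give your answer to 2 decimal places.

t ≈ 4.71 days

67 = 39 · e^(0.115·t)
t = ln(67/39) / 0.115 = ln(1.71795) / 0.115 = 0.54113 / 0.115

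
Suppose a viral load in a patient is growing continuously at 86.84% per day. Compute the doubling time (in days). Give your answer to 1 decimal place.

doubling time = ln(2) / |r| = 0.69315 / 0.8684

doubling time ≈ 0.8 days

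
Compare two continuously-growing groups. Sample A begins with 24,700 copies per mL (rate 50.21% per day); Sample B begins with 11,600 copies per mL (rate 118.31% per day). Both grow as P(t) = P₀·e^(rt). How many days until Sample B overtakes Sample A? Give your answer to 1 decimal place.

t ≈ 1.1 days

24700·e^(0.5021t) = 11600·e^(1.1831t)
24700/11600 = e^((1.1831 − 0.5021)t) → ln(2.12931) = 0.681·t
t = 0.7558 / 0.681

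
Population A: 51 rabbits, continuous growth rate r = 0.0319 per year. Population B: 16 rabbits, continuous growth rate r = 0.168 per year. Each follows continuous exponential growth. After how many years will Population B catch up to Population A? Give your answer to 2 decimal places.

51·e^(0.0319t) = 16·e^(0.168t)
51/16 = e^((0.168 − 0.0319)t) → ln(3.1875) = 0.1361·t
t = 1.15924 / 0.1361

t ≈ 8.52 years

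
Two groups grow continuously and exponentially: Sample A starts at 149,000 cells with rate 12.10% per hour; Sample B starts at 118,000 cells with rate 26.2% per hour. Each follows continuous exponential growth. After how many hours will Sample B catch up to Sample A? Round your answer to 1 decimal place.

149000·e^(0.121t) = 118000·e^(0.262t)
149000/118000 = e^((0.262 − 0.121)t) → ln(1.26271) = 0.141·t
t = 0.23326 / 0.141

t ≈ 1.7 hours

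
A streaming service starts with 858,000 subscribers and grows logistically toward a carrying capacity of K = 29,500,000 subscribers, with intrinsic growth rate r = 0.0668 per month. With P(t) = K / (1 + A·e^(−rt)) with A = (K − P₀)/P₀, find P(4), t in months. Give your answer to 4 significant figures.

A = (29500000 − 858000)/858000 = 33.38228
P(4) = 29500000 / (1 + 33.38228·e^(−0.0668·4)) = 29500000 / (1 + 33.38228·0.76552)
= 29500000 / 26.5548 ≈ 1110910.07

≈ 1,111,000 subscribers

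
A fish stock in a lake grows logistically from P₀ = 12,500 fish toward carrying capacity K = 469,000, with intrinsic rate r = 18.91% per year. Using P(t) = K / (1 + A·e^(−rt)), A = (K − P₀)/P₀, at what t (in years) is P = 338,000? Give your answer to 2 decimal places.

A = (469000 − 12500)/12500 = 36.52
338000 = 469000/(1 + 36.52·e^(−0.1891t)) → 1 + 36.52·e^(−0.1891t) = 1.38757
e^(−0.1891t) = 0.010613 → t = ln(94.22718)/0.1891 = 4.54571/0.1891

t ≈ 24.04 years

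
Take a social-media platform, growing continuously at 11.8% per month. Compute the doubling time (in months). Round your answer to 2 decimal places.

doubling time ≈ 5.87 months

doubling time = ln(2) / |r| = 0.69315 / 0.118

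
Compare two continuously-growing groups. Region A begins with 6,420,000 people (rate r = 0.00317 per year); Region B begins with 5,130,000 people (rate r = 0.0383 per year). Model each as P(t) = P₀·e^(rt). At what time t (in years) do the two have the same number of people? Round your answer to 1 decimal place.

t ≈ 6.4 years

6420000·e^(0.00317t) = 5130000·e^(0.0383t)
6420000/5130000 = e^((0.0383 − 0.00317)t) → ln(1.25146) = 0.03513·t
t = 0.22431 / 0.03513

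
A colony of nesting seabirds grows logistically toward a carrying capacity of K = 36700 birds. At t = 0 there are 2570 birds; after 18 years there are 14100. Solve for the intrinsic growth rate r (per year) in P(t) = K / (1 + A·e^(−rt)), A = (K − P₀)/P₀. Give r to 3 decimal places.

A = (36700 − 2570)/2570 = 13.28016
14100 = 36700/(1 + 13.28016·e^(−r·18)) → e^(−18r) = (2.60284 − 1)/13.28016 = 0.120694
r = −ln(0.120694)/18 = 2.1145/18

r ≈ 0.117 per year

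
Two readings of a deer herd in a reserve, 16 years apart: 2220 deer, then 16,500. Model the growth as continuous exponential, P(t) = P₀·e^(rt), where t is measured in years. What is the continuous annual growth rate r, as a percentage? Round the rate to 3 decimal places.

r ≈ 12.537% per year

16500 = 2220 · e^(r·16)
e^(16r) = 16500/2220 = 7.43243
r = ln(7.43243) / 16 = 2.00585 / 16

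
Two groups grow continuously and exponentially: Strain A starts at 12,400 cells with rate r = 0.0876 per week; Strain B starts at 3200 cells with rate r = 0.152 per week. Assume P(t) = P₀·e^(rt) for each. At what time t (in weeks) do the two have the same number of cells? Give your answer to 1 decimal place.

12400·e^(0.0876t) = 3200·e^(0.152t)
12400/3200 = e^((0.152 − 0.0876)t) → ln(3.875) = 0.0644·t
t = 1.35455 / 0.0644

t ≈ 21.0 weeks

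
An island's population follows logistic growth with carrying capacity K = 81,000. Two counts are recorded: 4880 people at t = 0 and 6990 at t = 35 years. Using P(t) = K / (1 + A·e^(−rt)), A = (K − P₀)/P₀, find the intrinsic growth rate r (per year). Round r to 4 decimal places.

A = (81000 − 4880)/4880 = 15.59836
6990 = 81000/(1 + 15.59836·e^(−r·35)) → e^(−35r) = (11.58798 − 1)/15.59836 = 0.678788
r = −ln(0.678788)/35 = 0.38745/35

r ≈ 0.0111 per year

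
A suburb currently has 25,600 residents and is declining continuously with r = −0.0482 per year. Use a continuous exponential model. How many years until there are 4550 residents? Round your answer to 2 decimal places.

t ≈ 35.84 years

4550 = 25600 · e^(-0.0482·t)
t = ln(4550/25600) / -0.0482 = ln(0.17773) / -0.0482 = -1.72747 / -0.0482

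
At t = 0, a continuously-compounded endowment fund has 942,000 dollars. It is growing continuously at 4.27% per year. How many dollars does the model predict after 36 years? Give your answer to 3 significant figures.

≈ 4,380,000 dollars

P(36) = 942000 · e^(0.0427·36) = 942000 · e^(1.5372)
= 942000 · 4.65155 ≈ 4381757.92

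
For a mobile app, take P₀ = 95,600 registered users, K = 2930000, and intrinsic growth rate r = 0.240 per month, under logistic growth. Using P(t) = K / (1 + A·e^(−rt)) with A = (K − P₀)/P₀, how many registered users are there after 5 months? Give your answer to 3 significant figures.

≈ 295,000 registered users

A = (2930000 − 95600)/95600 = 29.64854
P(5) = 2930000 / (1 + 29.64854·e^(−0.24·5)) = 2930000 / (1 + 29.64854·0.301194)
= 2930000 / 9.92997 ≈ 295066.43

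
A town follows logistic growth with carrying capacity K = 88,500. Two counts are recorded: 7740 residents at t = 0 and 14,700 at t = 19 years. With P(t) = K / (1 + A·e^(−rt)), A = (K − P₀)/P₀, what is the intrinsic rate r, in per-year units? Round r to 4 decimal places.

r ≈ 0.0385 per year

A = (88500 − 7740)/7740 = 10.43411
14700 = 88500/(1 + 10.43411·e^(−r·19)) → e^(−19r) = (6.02041 − 1)/10.43411 = 0.481154
r = −ln(0.481154)/19 = 0.73157/19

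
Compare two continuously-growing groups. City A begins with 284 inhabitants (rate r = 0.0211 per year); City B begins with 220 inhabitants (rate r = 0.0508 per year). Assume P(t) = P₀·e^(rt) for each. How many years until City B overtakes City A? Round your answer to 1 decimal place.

t ≈ 8.6 years

284·e^(0.0211t) = 220·e^(0.0508t)
284/220 = e^((0.0508 − 0.0211)t) → ln(1.29091) = 0.0297·t
t = 0.25535 / 0.0297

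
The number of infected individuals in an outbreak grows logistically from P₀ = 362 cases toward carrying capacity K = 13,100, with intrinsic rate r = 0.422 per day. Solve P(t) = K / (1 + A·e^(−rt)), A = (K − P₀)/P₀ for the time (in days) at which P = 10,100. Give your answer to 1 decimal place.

A = (13100 − 362)/362 = 35.18785
10100 = 13100/(1 + 35.18785·e^(−0.422t)) → 1 + 35.18785·e^(−0.422t) = 1.29703
e^(−0.422t) = 0.008441 → t = ln(118.46575)/0.422 = 4.77462/0.422

t ≈ 11.3 days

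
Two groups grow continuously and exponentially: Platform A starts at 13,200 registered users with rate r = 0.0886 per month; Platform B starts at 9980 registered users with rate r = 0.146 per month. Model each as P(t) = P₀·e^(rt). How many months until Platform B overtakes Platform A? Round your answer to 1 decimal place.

13200·e^(0.0886t) = 9980·e^(0.146t)
13200/9980 = e^((0.146 − 0.0886)t) → ln(1.32265) = 0.0574·t
t = 0.27963 / 0.0574

t ≈ 4.9 months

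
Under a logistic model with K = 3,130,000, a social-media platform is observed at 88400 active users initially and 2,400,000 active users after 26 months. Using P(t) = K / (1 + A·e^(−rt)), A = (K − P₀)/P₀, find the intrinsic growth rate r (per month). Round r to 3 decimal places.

r ≈ 0.182 per month

A = (3130000 − 88400)/88400 = 34.40724
2400000 = 3130000/(1 + 34.40724·e^(−r·26)) → e^(−26r) = (1.30417 − 1)/34.40724 = 0.00884
r = −ln(0.00884)/26 = 4.72845/26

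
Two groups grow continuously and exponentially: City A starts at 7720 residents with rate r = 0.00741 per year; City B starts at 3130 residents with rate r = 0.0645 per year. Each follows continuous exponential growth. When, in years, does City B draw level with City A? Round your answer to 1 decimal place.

7720·e^(0.00741t) = 3130·e^(0.0645t)
7720/3130 = e^((0.0645 − 0.00741)t) → ln(2.46645) = 0.05709·t
t = 0.90278 / 0.05709

t ≈ 15.8 years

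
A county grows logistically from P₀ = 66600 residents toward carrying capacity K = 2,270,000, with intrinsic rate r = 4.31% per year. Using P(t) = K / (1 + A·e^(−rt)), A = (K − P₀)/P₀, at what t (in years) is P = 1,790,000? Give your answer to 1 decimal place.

t ≈ 111.7 years

A = (2270000 − 66600)/66600 = 33.08408
1790000 = 2270000/(1 + 33.08408·e^(−0.0431t)) → 1 + 33.08408·e^(−0.0431t) = 1.26816
e^(−0.0431t) = 0.008105 → t = ln(123.37606)/0.0431 = 4.81524/0.0431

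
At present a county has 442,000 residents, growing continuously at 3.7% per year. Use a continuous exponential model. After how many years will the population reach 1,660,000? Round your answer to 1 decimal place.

t ≈ 35.8 years

1660000 = 442000 · e^(0.037·t)
t = ln(1660000/442000) / 0.037 = ln(3.75566) / 0.037 = 1.32326 / 0.037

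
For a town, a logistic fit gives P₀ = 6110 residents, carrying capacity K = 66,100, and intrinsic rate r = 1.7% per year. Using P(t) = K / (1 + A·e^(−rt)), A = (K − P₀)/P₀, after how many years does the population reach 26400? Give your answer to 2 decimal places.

A = (66100 − 6110)/6110 = 9.81833
26400 = 66100/(1 + 9.81833·e^(−0.017t)) → 1 + 9.81833·e^(−0.017t) = 2.50379
e^(−0.017t) = 0.153161 → t = ln(6.52907)/0.017 = 1.87626/0.017

t ≈ 110.37 years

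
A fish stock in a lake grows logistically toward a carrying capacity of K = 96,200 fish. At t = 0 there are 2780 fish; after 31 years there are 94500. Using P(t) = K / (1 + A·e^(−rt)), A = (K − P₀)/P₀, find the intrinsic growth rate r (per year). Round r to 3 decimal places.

A = (96200 − 2780)/2780 = 33.60432
94500 = 96200/(1 + 33.60432·e^(−r·31)) → e^(−31r) = (1.01799 − 1)/33.60432 = 0.000535
r = −ln(0.000535)/31 = 7.53263/31

r ≈ 0.243 per year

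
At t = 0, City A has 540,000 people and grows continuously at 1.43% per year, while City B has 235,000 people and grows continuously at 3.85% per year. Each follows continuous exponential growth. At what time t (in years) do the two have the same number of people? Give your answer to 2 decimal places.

t ≈ 34.38 years

540000·e^(0.0143t) = 235000·e^(0.0385t)
540000/235000 = e^((0.0385 − 0.0143)t) → ln(2.29787) = 0.0242·t
t = 0.83198 / 0.0242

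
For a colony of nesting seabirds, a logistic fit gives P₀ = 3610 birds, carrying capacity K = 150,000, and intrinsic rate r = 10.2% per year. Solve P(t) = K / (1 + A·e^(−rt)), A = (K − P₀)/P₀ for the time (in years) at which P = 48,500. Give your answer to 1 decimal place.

A = (150000 − 3610)/3610 = 40.55125
48500 = 150000/(1 + 40.55125·e^(−0.102t)) → 1 + 40.55125·e^(−0.102t) = 3.09278
e^(−0.102t) = 0.051608 → t = ln(19.3767)/0.102 = 2.96407/0.102

t ≈ 29.1 years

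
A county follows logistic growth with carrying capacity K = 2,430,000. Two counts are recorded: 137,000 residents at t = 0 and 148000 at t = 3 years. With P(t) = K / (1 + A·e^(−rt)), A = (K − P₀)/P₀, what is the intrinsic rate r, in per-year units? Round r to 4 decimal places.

r ≈ 0.0273 per year

A = (2430000 − 137000)/137000 = 16.73723
148000 = 2430000/(1 + 16.73723·e^(−r·3)) → e^(−3r) = (16.41892 − 1)/16.73723 = 0.921235
r = −ln(0.921235)/3 = 0.08204/3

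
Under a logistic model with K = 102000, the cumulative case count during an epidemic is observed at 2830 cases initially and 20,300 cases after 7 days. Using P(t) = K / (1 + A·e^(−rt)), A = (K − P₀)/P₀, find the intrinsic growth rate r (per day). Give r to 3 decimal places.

A = (102000 − 2830)/2830 = 35.0424
20300 = 102000/(1 + 35.0424·e^(−r·7)) → e^(−7r) = (5.02463 − 1)/35.0424 = 0.11485
r = −ln(0.11485)/7 = 2.16413/7

r ≈ 0.309 per day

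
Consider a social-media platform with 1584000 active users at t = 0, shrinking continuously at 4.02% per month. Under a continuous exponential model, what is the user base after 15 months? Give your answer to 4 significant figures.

≈ 866,700 active users

P(15) = 1584000 · e^(-0.0402·15) = 1584000 · e^(-0.603)
= 1584000 · 0.54717 ≈ 866713.59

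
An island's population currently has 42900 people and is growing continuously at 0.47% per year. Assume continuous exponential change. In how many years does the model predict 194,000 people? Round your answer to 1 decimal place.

194000 = 42900 · e^(0.0047·t)
t = ln(194000/42900) / 0.0047 = ln(4.52214) / 0.0047 = 1.50899 / 0.0047

t ≈ 321.1 years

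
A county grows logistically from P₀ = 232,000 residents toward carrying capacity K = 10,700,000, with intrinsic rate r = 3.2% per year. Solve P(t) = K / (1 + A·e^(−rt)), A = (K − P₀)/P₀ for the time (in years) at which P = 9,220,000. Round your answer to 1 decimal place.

A = (10700000 − 232000)/232000 = 45.12069
9220000 = 10700000/(1 + 45.12069·e^(−0.032t)) → 1 + 45.12069·e^(−0.032t) = 1.16052
e^(−0.032t) = 0.003558 → t = ln(281.0897)/0.032 = 5.63867/0.032

t ≈ 176.2 years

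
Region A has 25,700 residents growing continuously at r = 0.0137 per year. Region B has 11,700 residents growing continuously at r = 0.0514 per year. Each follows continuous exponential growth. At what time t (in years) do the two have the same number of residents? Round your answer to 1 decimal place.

t ≈ 20.9 years

25700·e^(0.0137t) = 11700·e^(0.0514t)
25700/11700 = e^((0.0514 − 0.0137)t) → ln(2.19658) = 0.0377·t
t = 0.7869 / 0.0377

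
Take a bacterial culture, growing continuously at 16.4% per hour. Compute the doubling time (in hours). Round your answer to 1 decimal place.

doubling time = ln(2) / |r| = 0.69315 / 0.164

doubling time ≈ 4.2 hours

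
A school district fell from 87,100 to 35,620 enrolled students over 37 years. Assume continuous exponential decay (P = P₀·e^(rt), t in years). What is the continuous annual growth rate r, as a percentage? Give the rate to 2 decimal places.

r ≈ -2.42% per year

35620 = 87100 · e^(r·37)
e^(37r) = 35620/87100 = 0.40896
r = ln(0.40896) / 37 = -0.89415 / 37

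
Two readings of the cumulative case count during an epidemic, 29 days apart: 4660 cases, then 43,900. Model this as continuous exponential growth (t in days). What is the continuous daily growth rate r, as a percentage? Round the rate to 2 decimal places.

43900 = 4660 · e^(r·29)
e^(29r) = 43900/4660 = 9.4206
r = ln(9.4206) / 29 = 2.2429 / 29

r ≈ 7.73% per day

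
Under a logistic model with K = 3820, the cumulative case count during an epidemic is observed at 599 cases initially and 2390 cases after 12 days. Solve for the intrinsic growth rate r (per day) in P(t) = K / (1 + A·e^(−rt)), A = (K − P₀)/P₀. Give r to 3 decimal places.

r ≈ 0.183 per day

A = (3820 − 599)/599 = 5.3773
2390 = 3820/(1 + 5.3773·e^(−r·12)) → e^(−12r) = (1.59833 − 1)/5.3773 = 0.111269
r = −ln(0.111269)/12 = 2.1958/12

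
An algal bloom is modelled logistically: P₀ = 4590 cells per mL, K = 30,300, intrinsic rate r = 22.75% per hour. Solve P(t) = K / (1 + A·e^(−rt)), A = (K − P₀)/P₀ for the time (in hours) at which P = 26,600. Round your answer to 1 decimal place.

A = (30300 − 4590)/4590 = 5.60131
26600 = 30300/(1 + 5.60131·e^(−0.2275t)) → 1 + 5.60131·e^(−0.2275t) = 1.1391
e^(−0.2275t) = 0.024833 → t = ln(40.26886)/0.2275 = 3.69558/0.2275

t ≈ 16.2 hours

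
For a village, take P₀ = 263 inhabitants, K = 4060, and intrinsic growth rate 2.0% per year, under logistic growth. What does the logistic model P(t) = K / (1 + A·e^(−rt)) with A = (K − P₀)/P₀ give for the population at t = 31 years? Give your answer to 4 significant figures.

≈ 463.1 inhabitants

A = (4060 − 263)/263 = 14.43726
P(31) = 4060 / (1 + 14.43726·e^(−0.02·31)) = 4060 / (1 + 14.43726·0.537944)
= 4060 / 8.76644 ≈ 463.13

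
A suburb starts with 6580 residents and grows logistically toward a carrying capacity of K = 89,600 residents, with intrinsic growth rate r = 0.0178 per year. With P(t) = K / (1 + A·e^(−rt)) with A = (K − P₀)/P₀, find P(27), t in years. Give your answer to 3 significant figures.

≈ 10,200 residents

A = (89600 − 6580)/6580 = 12.61702
P(27) = 89600 / (1 + 12.61702·e^(−0.0178·27)) = 89600 / (1 + 12.61702·0.618412)
= 89600 / 8.80252 ≈ 10178.9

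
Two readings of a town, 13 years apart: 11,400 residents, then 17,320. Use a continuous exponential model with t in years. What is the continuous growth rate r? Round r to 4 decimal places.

17320 = 11400 · e^(r·13)
e^(13r) = 17320/11400 = 1.5193
r = ln(1.5193) / 13 = 0.41825 / 13

r ≈ 0.0322 per year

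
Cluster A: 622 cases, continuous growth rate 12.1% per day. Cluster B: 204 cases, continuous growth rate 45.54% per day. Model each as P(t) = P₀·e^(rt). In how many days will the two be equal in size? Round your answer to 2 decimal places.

622·e^(0.121t) = 204·e^(0.4554t)
622/204 = e^((0.4554 − 0.121)t) → ln(3.04902) = 0.3344·t
t = 1.11482 / 0.3344

t ≈ 3.33 days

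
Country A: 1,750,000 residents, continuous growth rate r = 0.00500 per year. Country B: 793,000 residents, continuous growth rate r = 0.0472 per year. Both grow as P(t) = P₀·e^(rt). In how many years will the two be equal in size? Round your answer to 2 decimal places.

1750000·e^(0.005t) = 793000·e^(0.0472t)
1750000/793000 = e^((0.0472 − 0.005)t) → ln(2.20681) = 0.0422·t
t = 0.79155 / 0.0422

t ≈ 18.76 years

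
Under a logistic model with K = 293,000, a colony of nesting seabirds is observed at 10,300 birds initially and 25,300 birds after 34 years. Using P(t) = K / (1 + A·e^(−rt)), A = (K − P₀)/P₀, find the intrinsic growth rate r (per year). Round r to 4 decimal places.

A = (293000 − 10300)/10300 = 27.4466
25300 = 293000/(1 + 27.4466·e^(−r·34)) → e^(−34r) = (11.58103 − 1)/27.4466 = 0.385513
r = −ln(0.385513)/34 = 0.95318/34

r ≈ 0.0280 per year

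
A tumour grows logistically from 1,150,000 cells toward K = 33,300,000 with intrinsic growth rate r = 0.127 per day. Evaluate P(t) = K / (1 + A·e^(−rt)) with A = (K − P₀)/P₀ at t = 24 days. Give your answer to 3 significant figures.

A = (33300000 − 1150000)/1150000 = 27.95652
P(24) = 33300000 / (1 + 27.95652·e^(−0.127·24)) = 33300000 / (1 + 27.95652·0.047454)
= 33300000 / 2.32664 ≈ 14312476.16

≈ 14,300,000 cells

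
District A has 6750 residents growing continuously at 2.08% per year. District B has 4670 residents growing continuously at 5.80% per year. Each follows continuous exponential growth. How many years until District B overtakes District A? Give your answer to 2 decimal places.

t ≈ 9.90 years

6750·e^(0.0208t) = 4670·e^(0.058t)
6750/4670 = e^((0.058 − 0.0208)t) → ln(1.4454) = 0.0372·t
t = 0.36838 / 0.0372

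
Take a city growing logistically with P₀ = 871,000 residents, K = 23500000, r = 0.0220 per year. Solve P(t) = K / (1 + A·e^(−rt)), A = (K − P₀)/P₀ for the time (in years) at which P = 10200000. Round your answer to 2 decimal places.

A = (23500000 − 871000)/871000 = 25.98048
10200000 = 23500000/(1 + 25.98048·e^(−0.022t)) → 1 + 25.98048·e^(−0.022t) = 2.30392
e^(−0.022t) = 0.050189 → t = ln(19.92488)/0.022 = 2.99197/0.022

t ≈ 136.00 years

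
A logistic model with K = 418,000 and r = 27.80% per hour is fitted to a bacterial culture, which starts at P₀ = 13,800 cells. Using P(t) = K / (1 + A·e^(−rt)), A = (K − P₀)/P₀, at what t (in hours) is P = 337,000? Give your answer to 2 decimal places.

t ≈ 17.28 hours

A = (418000 − 13800)/13800 = 29.28986
337000 = 418000/(1 + 29.28986·e^(−0.278t)) → 1 + 29.28986·e^(−0.278t) = 1.24036
e^(−0.278t) = 0.008206 → t = ln(121.86026)/0.278 = 4.80287/0.278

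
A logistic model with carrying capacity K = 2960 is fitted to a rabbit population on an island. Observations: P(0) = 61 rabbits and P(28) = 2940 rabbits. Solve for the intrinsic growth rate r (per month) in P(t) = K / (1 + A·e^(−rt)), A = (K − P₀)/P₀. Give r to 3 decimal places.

A = (2960 − 61)/61 = 47.52459
2940 = 2960/(1 + 47.52459·e^(−r·28)) → e^(−28r) = (1.0068 − 1)/47.52459 = 0.000143
r = −ln(0.000143)/28 = 8.85168/28

r ≈ 0.316 per month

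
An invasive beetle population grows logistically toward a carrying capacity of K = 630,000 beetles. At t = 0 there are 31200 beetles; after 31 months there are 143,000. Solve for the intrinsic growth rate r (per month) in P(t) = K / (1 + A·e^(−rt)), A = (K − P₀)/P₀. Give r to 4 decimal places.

r ≈ 0.0558 per month

A = (630000 − 31200)/31200 = 19.19231
143000 = 630000/(1 + 19.19231·e^(−r·31)) → e^(−31r) = (4.40559 − 1)/19.19231 = 0.177446
r = −ln(0.177446)/31 = 1.72909/31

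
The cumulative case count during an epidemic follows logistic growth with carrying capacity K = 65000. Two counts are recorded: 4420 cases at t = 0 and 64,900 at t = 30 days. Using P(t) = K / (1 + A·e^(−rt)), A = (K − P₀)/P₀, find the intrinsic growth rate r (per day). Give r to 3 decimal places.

r ≈ 0.303 per day

A = (65000 − 4420)/4420 = 13.70588
64900 = 65000/(1 + 13.70588·e^(−r·30)) → e^(−30r) = (1.00154 − 1)/13.70588 = 0.000112
r = −ln(0.000112)/30 = 9.09326/30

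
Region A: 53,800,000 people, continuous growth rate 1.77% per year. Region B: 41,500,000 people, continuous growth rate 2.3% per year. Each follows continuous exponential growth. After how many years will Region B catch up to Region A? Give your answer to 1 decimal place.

53800000·e^(0.0177t) = 41500000·e^(0.023t)
53800000/41500000 = e^((0.023 − 0.0177)t) → ln(1.29639) = 0.0053·t
t = 0.25958 / 0.0053

t ≈ 49.0 years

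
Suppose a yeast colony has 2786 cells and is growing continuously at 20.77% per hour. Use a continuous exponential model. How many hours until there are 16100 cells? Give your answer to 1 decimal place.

t ≈ 8.4 hours

16100 = 2786 · e^(0.2077·t)
t = ln(16100/2786) / 0.2077 = ln(5.77889) / 0.2077 = 1.75421 / 0.2077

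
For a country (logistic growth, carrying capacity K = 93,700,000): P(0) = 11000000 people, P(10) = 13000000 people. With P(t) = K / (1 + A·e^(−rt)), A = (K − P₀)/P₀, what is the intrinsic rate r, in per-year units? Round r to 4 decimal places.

A = (93700000 − 11000000)/11000000 = 7.51818
13000000 = 93700000/(1 + 7.51818·e^(−r·10)) → e^(−10r) = (7.20769 − 1)/7.51818 = 0.825691
r = −ln(0.825691)/10 = 0.19154/10

r ≈ 0.0192 per year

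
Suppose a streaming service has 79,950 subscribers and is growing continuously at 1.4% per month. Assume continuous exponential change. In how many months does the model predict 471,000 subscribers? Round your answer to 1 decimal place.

471000 = 79950 · e^(0.014·t)
t = ln(471000/79950) / 0.014 = ln(5.89118) / 0.014 = 1.77346 / 0.014

t ≈ 126.7 months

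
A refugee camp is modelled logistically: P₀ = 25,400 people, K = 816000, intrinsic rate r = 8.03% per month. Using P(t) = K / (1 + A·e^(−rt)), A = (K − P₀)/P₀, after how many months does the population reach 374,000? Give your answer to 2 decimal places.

t ≈ 40.73 months

A = (816000 − 25400)/25400 = 31.12598
374000 = 816000/(1 + 31.12598·e^(−0.0803t)) → 1 + 31.12598·e^(−0.0803t) = 2.18182
e^(−0.0803t) = 0.037969 → t = ln(26.33737)/0.0803 = 3.27099/0.0803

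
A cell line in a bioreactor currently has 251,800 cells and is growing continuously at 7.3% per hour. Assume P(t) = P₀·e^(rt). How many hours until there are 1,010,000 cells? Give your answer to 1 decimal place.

t ≈ 19.0 hours

1010000 = 251800 · e^(0.073·t)
t = ln(1010000/251800) / 0.073 = ln(4.01112) / 0.073 = 1.38907 / 0.073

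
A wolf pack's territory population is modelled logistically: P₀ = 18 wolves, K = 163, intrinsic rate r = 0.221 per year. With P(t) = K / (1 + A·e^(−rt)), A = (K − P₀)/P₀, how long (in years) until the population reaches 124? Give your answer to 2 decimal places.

t ≈ 14.67 years

A = (163 − 18)/18 = 8.05556
124 = 163/(1 + 8.05556·e^(−0.221t)) → 1 + 8.05556·e^(−0.221t) = 1.31452
e^(−0.221t) = 0.039043 → t = ln(25.61254)/0.221 = 3.24308/0.221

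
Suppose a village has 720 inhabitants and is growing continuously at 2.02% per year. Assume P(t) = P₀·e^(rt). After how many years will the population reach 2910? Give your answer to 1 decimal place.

t ≈ 69.1 years

2910 = 720 · e^(0.0202·t)
t = ln(2910/720) / 0.0202 = ln(4.04167) / 0.0202 = 1.39666 / 0.0202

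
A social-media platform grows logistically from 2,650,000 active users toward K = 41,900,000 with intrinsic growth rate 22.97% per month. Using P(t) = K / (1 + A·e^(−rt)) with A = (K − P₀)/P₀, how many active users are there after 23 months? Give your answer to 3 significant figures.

A = (41900000 − 2650000)/2650000 = 14.81132
P(23) = 41900000 / (1 + 14.81132·e^(−0.2297·23)) = 41900000 / (1 + 14.81132·0.005077)
= 41900000 / 1.07519 ≈ 38969777.89

≈ 39,000,000 active users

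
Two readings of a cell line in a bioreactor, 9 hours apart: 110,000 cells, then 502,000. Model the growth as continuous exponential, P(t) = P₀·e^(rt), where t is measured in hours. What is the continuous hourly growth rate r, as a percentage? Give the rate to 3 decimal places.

502000 = 110000 · e^(r·9)
e^(9r) = 502000/110000 = 4.56364
r = ln(4.56364) / 9 = 1.51812 / 9

r ≈ 16.868% per hour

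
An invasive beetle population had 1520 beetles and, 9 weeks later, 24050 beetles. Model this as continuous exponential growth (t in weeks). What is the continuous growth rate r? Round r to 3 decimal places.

24050 = 1520 · e^(r·9)
e^(9r) = 24050/1520 = 15.82237
r = ln(15.82237) / 9 = 2.76142 / 9

r ≈ 0.307 per week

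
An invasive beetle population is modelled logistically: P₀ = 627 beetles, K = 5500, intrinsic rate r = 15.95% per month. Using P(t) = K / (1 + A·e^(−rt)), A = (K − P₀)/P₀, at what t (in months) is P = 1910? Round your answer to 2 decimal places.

A = (5500 − 627)/627 = 7.77193
1910 = 5500/(1 + 7.77193·e^(−0.1595t)) → 1 + 7.77193·e^(−0.1595t) = 2.87958
e^(−0.1595t) = 0.241842 → t = ln(4.13493)/0.1595 = 1.41947/0.1595

t ≈ 8.90 months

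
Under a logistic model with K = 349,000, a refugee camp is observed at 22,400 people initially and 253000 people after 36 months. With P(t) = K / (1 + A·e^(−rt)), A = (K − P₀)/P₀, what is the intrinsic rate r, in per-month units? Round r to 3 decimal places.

r ≈ 0.101 per month

A = (349000 − 22400)/22400 = 14.58036
253000 = 349000/(1 + 14.58036·e^(−r·36)) → e^(−36r) = (1.37945 − 1)/14.58036 = 0.026025
r = −ln(0.026025)/36 = 3.64872/36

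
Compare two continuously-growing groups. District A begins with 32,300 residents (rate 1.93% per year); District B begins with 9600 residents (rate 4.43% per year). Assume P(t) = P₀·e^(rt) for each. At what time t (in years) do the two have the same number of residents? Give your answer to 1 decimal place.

t ≈ 48.5 years

32300·e^(0.0193t) = 9600·e^(0.0443t)
32300/9600 = e^((0.0443 − 0.0193)t) → ln(3.36458) = 0.025·t
t = 1.2133 / 0.025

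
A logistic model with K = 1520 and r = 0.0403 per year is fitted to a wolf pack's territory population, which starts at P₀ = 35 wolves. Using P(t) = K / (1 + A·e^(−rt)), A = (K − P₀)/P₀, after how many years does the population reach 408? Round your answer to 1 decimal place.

A = (1520 − 35)/35 = 42.42857
408 = 1520/(1 + 42.42857·e^(−0.0403t)) → 1 + 42.42857·e^(−0.0403t) = 3.72549
e^(−0.0403t) = 0.064237 → t = ln(15.56732)/0.0403 = 2.74517/0.0403

t ≈ 68.1 years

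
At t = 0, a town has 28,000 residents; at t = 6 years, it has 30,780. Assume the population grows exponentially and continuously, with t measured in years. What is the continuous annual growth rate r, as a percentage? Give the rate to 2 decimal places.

30780 = 28000 · e^(r·6)
e^(6r) = 30780/28000 = 1.09929
r = ln(1.09929) / 6 = 0.09466 / 6

r ≈ 1.58% per year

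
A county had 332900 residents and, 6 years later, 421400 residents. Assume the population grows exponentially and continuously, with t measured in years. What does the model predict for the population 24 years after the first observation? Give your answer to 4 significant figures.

≈ 854,700 residents

r = ln(421400/332900) / 6 ≈ 0.03929 per year
P(24) = 332900 · e^(0.03929·24) = 332900 · 2.56757 ≈ 854745.34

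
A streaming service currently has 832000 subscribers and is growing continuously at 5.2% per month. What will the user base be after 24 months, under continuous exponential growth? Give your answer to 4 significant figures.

≈ 2,898,000 subscribers

P(24) = 832000 · e^(0.052·24) = 832000 · e^(1.248)
= 832000 · 3.48337 ≈ 2898163.21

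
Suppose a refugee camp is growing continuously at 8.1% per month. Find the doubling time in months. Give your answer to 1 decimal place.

doubling time = ln(2) / |r| = 0.69315 / 0.081

doubling time ≈ 8.6 months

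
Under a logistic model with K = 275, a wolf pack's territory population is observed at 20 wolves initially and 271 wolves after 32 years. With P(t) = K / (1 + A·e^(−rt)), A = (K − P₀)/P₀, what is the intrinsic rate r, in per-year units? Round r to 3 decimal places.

r ≈ 0.211 per year

A = (275 − 20)/20 = 12.75
271 = 275/(1 + 12.75·e^(−r·32)) → e^(−32r) = (1.01476 − 1)/12.75 = 0.001158
r = −ln(0.001158)/32 = 6.76136/32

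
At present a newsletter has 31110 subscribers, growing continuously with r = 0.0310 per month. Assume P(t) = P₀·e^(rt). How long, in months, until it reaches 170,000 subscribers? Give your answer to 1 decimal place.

t ≈ 54.8 months

170000 = 31110 · e^(0.031·t)
t = ln(170000/31110) / 0.031 = ln(5.46448) / 0.031 = 1.69827 / 0.031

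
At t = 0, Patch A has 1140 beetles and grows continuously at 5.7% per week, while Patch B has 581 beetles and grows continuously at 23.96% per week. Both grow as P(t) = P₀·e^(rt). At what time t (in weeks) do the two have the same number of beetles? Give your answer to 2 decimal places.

t ≈ 3.69 weeks

1140·e^(0.057t) = 581·e^(0.2396t)
1140/581 = e^((0.2396 − 0.057)t) → ln(1.96213) = 0.1826·t
t = 0.67403 / 0.1826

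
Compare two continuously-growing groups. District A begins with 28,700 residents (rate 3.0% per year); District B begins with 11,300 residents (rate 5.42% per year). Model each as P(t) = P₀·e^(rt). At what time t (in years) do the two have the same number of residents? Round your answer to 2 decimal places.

t ≈ 38.52 years

28700·e^(0.03t) = 11300·e^(0.0542t)
28700/11300 = e^((0.0542 − 0.03)t) → ln(2.53982) = 0.0242·t
t = 0.93209 / 0.0242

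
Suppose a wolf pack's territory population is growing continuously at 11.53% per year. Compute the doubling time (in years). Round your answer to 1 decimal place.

doubling time ≈ 6.0 years

doubling time = ln(2) / |r| = 0.69315 / 0.1153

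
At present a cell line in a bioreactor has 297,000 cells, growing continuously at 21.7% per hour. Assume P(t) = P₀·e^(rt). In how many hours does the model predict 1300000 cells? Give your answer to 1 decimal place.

1300000 = 297000 · e^(0.217·t)
t = ln(1300000/297000) / 0.217 = ln(4.3771) / 0.217 = 1.47639 / 0.217

t ≈ 6.8 hours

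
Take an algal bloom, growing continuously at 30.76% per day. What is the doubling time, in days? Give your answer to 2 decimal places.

doubling time ≈ 2.25 days

doubling time = ln(2) / |r| = 0.69315 / 0.3076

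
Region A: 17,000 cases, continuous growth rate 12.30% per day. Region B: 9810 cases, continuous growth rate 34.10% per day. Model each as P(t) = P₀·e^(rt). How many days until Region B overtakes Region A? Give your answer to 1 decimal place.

t ≈ 2.5 days

17000·e^(0.123t) = 9810·e^(0.341t)
17000/9810 = e^((0.341 − 0.123)t) → ln(1.73293) = 0.218·t
t = 0.54981 / 0.218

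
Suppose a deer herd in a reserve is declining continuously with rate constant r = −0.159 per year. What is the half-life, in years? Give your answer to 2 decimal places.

half-life = ln(2) / |r| = 0.69315 / 0.159

half-life ≈ 4.36 years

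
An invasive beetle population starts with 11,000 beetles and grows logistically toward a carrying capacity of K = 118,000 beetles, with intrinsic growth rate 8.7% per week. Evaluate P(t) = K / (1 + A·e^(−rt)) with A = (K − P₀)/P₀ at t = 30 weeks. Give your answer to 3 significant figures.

≈ 68,800 beetles

A = (118000 − 11000)/11000 = 9.72727
P(30) = 118000 / (1 + 9.72727·e^(−0.087·30)) = 118000 / (1 + 9.72727·0.073535)
= 118000 / 1.71529 ≈ 68793.01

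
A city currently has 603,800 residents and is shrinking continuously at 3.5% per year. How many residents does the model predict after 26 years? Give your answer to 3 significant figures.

P(26) = 603800 · e^(-0.035·26) = 603800 · e^(-0.91)
= 603800 · 0.40252 ≈ 243044.13

≈ 243,000 residents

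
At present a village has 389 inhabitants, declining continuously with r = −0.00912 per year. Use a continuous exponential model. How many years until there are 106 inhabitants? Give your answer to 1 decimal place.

106 = 389 · e^(-0.00912·t)
t = ln(106/389) / -0.00912 = ln(0.27249) / -0.00912 = -1.30014 / -0.00912

t ≈ 142.6 years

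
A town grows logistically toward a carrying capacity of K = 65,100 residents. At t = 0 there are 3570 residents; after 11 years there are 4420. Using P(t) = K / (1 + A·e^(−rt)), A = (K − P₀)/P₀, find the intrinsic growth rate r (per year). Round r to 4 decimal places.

A = (65100 − 3570)/3570 = 17.23529
4420 = 65100/(1 + 17.23529·e^(−r·11)) → e^(−11r) = (14.72851 − 1)/17.23529 = 0.796535
r = −ln(0.796535)/11 = 0.22748/11

r ≈ 0.0207 per year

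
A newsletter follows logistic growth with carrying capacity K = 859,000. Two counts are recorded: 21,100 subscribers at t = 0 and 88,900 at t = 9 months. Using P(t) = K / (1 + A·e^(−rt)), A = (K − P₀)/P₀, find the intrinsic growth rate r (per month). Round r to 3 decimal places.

A = (859000 − 21100)/21100 = 39.7109
88900 = 859000/(1 + 39.7109·e^(−r·9)) → e^(−9r) = (9.66254 − 1)/39.7109 = 0.21814
r = −ln(0.21814)/9 = 1.52262/9

r ≈ 0.169 per month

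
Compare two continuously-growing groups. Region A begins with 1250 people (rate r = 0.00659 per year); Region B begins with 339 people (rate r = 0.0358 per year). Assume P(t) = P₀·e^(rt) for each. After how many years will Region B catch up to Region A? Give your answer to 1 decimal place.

1250·e^(0.00659t) = 339·e^(0.0358t)
1250/339 = e^((0.0358 − 0.00659)t) → ln(3.68732) = 0.02921·t
t = 1.3049 / 0.02921

t ≈ 44.7 years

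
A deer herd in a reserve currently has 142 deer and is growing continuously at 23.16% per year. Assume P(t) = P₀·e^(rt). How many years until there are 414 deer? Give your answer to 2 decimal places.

414 = 142 · e^(0.2316·t)
t = ln(414/142) / 0.2316 = ln(2.91549) / 0.2316 = 1.07004 / 0.2316

t ≈ 4.62 years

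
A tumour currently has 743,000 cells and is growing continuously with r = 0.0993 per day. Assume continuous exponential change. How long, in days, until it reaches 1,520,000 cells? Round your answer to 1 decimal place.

1520000 = 743000 · e^(0.0993·t)
t = ln(1520000/743000) / 0.0993 = ln(2.04576) / 0.0993 = 0.71577 / 0.0993

t ≈ 7.2 days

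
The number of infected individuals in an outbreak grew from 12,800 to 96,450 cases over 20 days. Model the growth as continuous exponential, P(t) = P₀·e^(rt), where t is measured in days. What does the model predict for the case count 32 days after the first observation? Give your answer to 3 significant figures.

r = ln(96450/12800) / 20 ≈ 0.100979 per day
P(32) = 12800 · e^(0.100979·32) = 12800 · 25.31323 ≈ 324009.38

≈ 324,000 cases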